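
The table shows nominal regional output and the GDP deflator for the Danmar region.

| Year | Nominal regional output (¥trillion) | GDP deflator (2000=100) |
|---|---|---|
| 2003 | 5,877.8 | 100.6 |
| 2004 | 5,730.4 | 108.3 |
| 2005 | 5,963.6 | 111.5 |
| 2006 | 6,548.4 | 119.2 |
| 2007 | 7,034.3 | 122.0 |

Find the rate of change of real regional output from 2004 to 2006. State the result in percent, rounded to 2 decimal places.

3.83%

Real regional output 2004 = 5730.4/1.083 = 5291.23.
Real regional output 2006 = 6548.4/1.192 = 5493.62.
Change = 5493.62/5291.23 − 1 = 0.0383.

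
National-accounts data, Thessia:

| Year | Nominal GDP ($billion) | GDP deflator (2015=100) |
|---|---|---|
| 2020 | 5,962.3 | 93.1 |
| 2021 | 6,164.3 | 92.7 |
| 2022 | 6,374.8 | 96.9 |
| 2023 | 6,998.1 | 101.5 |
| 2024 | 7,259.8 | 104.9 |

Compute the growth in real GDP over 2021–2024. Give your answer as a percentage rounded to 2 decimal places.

Real GDP 2021 = 6164.3/0.927 = 6649.73.
Real GDP 2024 = 7259.8/1.049 = 6920.69.
Change = 6920.69/6649.73 − 1 = 0.0407.

4.07%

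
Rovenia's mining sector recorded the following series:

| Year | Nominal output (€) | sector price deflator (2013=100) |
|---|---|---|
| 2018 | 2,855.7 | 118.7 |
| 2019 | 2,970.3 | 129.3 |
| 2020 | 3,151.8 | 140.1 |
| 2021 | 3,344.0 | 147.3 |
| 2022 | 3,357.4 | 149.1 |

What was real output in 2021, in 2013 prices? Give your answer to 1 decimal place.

Real output 2021 = 3344.0 / 1.473 = 2270.20.

€2,270.2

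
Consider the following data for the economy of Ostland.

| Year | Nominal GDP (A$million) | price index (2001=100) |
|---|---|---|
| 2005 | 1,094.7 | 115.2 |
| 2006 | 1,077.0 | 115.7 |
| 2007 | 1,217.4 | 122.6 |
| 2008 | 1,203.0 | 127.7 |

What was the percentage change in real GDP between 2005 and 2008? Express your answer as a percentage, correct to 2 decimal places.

Real GDP 2005 = 1094.7/1.152 = 950.26.
Real GDP 2008 = 1203.0/1.277 = 942.05.
Change = 942.05/950.26 − 1 = -0.0086.

-0.86%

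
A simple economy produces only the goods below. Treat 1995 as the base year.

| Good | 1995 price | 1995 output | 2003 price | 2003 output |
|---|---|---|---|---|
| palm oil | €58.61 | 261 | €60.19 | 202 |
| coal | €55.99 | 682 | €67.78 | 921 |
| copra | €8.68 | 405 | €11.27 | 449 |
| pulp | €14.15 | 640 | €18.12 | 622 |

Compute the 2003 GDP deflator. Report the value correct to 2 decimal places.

119.46

Nominal GDP 2003 = 60.19·202 + 67.78·921 + 11.27·449 + 18.12·622 = 90914.63.
Real GDP 2003 (at 1995 prices) = 58.61·202 + 55.99·921 + 8.68·449 + 14.15·622 = 76104.63.
Deflator = Nominal/Real × 100 = 90914.63/76104.63 × 100 = 119.460.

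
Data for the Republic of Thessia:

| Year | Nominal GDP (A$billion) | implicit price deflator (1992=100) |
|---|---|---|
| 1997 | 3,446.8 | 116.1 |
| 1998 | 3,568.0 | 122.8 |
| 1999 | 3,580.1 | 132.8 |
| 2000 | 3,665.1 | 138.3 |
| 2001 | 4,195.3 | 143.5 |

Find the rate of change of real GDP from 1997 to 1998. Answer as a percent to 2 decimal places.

-2.13%

Real GDP 1997 = 3446.8/1.161 = 2968.82.
Real GDP 1998 = 3568.0/1.228 = 2905.54.
Change = 2905.54/2968.82 − 1 = -0.0213.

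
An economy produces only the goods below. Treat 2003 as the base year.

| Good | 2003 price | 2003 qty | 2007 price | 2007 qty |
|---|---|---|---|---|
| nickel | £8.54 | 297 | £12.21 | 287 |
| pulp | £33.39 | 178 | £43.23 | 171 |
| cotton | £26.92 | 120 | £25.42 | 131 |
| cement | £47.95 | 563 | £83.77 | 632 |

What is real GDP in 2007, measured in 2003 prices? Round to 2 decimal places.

£41991.59

Real GDP 2007 = Σ (p_2003 × q_2007) = 8.54·287 + 33.39·171 + 26.92·131 + 47.95·632 = 41991.59.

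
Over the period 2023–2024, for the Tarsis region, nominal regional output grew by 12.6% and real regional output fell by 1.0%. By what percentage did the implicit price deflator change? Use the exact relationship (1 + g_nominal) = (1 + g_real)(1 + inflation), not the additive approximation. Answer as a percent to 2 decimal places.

(1 + g_nom) = (1 + g_real)(1 + π), so π = 1.1260 / 0.9900 − 1 = 0.13737.

13.74%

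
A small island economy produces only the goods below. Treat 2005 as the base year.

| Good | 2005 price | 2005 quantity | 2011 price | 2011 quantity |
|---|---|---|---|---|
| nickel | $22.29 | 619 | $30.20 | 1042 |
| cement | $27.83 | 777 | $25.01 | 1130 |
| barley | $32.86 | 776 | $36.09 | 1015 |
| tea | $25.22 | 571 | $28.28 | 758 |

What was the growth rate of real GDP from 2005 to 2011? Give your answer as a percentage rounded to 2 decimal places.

Real GDP 2005 = Nominal GDP 2005 = 22.29·619 + 27.83·777 + 32.86·776 + 25.22·571 = 75321.40.
Real GDP 2011 (at 2005 prices) = 22.29·1042 + 27.83·1130 + 32.86·1015 + 25.22·758 = 107143.74.
Real growth = 107143.74/75321.40 − 1 = 0.4225.

42.25%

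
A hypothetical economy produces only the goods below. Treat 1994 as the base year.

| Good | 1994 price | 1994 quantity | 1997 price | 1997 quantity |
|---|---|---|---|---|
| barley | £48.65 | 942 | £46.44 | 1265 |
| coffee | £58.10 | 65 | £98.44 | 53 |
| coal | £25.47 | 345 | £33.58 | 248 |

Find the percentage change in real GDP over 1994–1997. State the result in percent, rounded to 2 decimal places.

Real GDP 1994 = Nominal GDP 1994 = 48.65·942 + 58.10·65 + 25.47·345 = 58391.95.
Real GDP 1997 (at 1994 prices) = 48.65·1265 + 58.10·53 + 25.47·248 = 70938.11.
Real growth = 70938.11/58391.95 − 1 = 0.2149.

21.49%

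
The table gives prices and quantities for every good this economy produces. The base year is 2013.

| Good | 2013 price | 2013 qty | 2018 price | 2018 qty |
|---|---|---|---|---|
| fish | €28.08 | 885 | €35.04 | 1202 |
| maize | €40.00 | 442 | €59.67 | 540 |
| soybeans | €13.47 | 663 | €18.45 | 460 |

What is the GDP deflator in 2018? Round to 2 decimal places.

Nominal GDP 2018 = 35.04·1202 + 59.67·540 + 18.45·460 = 82826.88.
Real GDP 2018 (at 2013 prices) = 28.08·1202 + 40.00·540 + 13.47·460 = 61548.36.
Deflator = Nominal/Real × 100 = 82826.88/61548.36 × 100 = 134.572.

134.57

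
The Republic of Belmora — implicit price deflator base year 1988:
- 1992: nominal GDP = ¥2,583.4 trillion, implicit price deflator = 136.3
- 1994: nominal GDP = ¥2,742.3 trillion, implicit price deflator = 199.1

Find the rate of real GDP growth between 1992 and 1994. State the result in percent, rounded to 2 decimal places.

-27.33%

Deflate each year: 1992 → 2583.4/1.363 = 1895.38; 1994 → 2742.3/1.991 = 1377.35.
So real GDP changed by 1377.35/1895.38 − 1 = -0.2733, i.e. -27.33%.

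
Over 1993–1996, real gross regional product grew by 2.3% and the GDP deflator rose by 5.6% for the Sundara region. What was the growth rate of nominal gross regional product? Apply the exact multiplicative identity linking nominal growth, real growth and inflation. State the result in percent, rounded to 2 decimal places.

8.03%

(1 + g_nom) = (1 + g_real)(1 + π) = 1.0230 × 1.0560 = 1.08029.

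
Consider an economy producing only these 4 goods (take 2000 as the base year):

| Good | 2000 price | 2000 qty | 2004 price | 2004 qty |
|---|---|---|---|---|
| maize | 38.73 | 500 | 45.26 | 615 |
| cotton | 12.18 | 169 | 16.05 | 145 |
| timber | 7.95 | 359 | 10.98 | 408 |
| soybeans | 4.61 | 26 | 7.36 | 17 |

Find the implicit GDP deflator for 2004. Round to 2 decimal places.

Nominal GDP 2004 = 45.26·615 + 16.05·145 + 10.98·408 + 7.36·17 = 34767.11.
Real GDP 2004 (at 2000 prices) = 38.73·615 + 12.18·145 + 7.95·408 + 4.61·17 = 28907.02.
Deflator = Nominal/Real × 100 = 34767.11/28907.02 × 100 = 120.272.

120.27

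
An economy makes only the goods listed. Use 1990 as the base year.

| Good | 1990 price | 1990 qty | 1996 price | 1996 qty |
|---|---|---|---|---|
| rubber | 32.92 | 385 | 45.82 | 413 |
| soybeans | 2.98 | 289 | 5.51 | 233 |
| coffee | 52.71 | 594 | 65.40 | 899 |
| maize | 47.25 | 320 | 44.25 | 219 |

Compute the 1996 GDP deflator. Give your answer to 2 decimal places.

123.14

Nominal GDP 1996 = 45.82·413 + 5.51·233 + 65.40·899 + 44.25·219 = 88692.84.
Real GDP 1996 (at 1990 prices) = 32.92·413 + 2.98·233 + 52.71·899 + 47.25·219 = 72024.34.
Deflator = Nominal/Real × 100 = 88692.84/72024.34 × 100 = 123.143.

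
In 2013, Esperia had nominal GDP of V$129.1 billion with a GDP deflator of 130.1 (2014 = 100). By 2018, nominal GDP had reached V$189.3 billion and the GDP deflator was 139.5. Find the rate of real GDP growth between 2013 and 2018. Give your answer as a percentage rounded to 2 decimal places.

Deflate each year: 2013 → 129.1/1.301 = 99.23; 2018 → 189.3/1.395 = 135.70.
So real GDP changed by 135.70/99.23 − 1 = 0.3675, i.e. 36.75%.

36.75%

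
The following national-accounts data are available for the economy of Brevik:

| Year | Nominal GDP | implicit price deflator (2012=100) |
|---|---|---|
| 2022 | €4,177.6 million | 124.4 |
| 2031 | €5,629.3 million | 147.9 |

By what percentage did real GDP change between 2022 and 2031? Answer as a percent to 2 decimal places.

13.34%

Deflate each year: 2022 → 4177.6/1.244 = 3358.20; 2031 → 5629.3/1.479 = 3806.15.
So real GDP changed by 3806.15/3358.20 − 1 = 0.1334, i.e. 13.34%.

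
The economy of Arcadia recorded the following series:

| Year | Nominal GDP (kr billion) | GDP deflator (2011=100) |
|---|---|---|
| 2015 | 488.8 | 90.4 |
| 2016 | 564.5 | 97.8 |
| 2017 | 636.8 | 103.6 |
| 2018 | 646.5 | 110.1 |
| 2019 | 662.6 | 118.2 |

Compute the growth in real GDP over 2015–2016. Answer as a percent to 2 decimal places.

6.75%

Real GDP 2015 = 488.8/0.904 = 540.71.
Real GDP 2016 = 564.5/0.978 = 577.20.
Change = 577.20/540.71 − 1 = 0.0675.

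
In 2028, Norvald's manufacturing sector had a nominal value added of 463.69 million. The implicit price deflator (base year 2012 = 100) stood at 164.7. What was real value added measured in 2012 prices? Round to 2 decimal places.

Real value added = Nominal / (implicit price deflator/100) = 463.69 / 1.647 = 281.54.

281.54 million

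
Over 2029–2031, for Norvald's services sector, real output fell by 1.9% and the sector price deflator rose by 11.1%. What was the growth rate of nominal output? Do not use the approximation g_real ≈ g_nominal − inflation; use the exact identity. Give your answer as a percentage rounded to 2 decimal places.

(1 + g_nom) = (1 + g_real)(1 + π) = 0.9810 × 1.1110 = 1.08989.

8.99%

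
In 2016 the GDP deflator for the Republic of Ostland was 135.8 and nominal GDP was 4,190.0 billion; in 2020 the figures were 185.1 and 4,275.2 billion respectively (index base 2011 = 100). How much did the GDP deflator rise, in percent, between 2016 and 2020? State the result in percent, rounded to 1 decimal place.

36.3%

Price-level change = 185.1 / 135.8 − 1 = 0.3630.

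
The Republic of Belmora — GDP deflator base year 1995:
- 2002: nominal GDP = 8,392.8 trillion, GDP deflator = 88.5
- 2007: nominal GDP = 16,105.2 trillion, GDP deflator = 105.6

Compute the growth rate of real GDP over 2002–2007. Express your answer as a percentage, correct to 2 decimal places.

60.82%

Deflate each year: 2002 → 8392.8/0.885 = 9483.39; 2007 → 16105.2/1.056 = 15251.14.
So real GDP changed by 15251.14/9483.39 − 1 = 0.6082, i.e. 60.82%.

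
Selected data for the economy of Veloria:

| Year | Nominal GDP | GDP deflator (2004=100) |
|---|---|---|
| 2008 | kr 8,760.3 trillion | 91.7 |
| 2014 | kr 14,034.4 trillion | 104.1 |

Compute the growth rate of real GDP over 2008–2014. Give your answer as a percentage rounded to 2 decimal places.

Deflate each year: 2008 → 8760.3/0.917 = 9553.22; 2014 → 14034.4/1.041 = 13481.65.
So real GDP changed by 13481.65/9553.22 − 1 = 0.4112, i.e. 41.12%.

41.12%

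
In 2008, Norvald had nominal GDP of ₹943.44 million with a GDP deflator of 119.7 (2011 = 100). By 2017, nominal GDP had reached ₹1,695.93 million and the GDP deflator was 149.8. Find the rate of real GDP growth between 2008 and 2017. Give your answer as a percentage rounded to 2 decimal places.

43.64%

Real GDP 2008 = 943.44 / 1.197 = 788.17.
Real GDP 2017 = 1695.93 / 1.498 = 1132.13.
Real growth = 1132.13 / 788.17 − 1 = 0.4364.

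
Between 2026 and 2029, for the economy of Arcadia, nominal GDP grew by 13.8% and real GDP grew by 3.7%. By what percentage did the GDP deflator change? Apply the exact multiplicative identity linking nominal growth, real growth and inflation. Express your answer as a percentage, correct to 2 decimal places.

(1 + g_nom) = (1 + g_real)(1 + π), so π = 1.1380 / 1.0370 − 1 = 0.09740.

9.74%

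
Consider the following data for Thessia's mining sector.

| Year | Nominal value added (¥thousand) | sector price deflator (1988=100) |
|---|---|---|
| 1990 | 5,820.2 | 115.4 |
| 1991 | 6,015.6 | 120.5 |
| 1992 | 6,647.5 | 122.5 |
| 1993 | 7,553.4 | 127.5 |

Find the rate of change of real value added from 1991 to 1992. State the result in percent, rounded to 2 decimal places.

8.70%

Real value added 1991 = 6015.6/1.205 = 4992.20.
Real value added 1992 = 6647.5/1.225 = 5426.53.
Change = 5426.53/4992.20 − 1 = 0.0870.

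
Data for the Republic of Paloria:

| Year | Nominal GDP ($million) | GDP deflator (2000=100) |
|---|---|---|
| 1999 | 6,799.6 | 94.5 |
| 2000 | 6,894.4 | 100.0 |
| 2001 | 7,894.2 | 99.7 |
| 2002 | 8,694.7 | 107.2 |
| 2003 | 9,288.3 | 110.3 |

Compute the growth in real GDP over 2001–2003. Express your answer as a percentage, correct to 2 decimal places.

Real GDP 2001 = 7894.2/0.997 = 7917.95.
Real GDP 2003 = 9288.3/1.103 = 8420.94.
Change = 8420.94/7917.95 − 1 = 0.0635.

6.35%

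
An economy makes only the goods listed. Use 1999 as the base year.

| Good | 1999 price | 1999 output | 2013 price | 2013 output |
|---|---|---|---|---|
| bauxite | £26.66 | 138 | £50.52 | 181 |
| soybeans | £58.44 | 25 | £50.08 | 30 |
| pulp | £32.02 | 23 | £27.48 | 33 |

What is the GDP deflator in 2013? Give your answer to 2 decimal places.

Nominal GDP 2013 = 50.52·181 + 50.08·30 + 27.48·33 = 11553.36.
Real GDP 2013 (at 1999 prices) = 26.66·181 + 58.44·30 + 32.02·33 = 7635.32.
Deflator = Nominal/Real × 100 = 11553.36/7635.32 × 100 = 151.315.

151.31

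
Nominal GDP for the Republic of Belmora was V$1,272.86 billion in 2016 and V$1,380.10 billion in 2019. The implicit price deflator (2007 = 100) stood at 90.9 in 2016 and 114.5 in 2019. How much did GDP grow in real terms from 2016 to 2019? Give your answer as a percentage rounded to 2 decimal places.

-13.92%

Deflate each year: 2016 → 1272.86/0.909 = 1400.29; 2019 → 1380.10/1.145 = 1205.33.
So real GDP changed by 1205.33/1400.29 − 1 = -0.1392, i.e. -13.92%.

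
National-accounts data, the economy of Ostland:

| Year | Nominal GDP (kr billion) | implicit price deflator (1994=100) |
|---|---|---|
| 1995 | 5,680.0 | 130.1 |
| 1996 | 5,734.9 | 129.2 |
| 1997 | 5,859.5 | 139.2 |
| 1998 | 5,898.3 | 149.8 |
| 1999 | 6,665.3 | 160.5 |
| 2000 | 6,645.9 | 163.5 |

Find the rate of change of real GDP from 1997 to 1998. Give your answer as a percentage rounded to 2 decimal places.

-6.46%

Real GDP 1997 = 5859.5/1.392 = 4209.41.
Real GDP 1998 = 5898.3/1.498 = 3937.45.
Change = 3937.45/4209.41 − 1 = -0.0646.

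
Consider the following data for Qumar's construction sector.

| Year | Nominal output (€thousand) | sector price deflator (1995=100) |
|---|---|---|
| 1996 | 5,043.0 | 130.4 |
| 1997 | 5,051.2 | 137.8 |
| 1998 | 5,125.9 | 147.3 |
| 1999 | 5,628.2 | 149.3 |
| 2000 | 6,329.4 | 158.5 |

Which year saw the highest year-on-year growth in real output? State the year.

1999

1997: real = 5051.2/1.378 = 3665.60; growth vs 1996 (3867.33) = -5.22%.
1998: real = 5125.9/1.473 = 3479.90; growth vs 1997 (3665.60) = -5.07%.
1999: real = 5628.2/1.493 = 3769.73; growth vs 1998 (3479.90) = 8.33%.
2000: real = 6329.4/1.585 = 3993.31; growth vs 1999 (3769.73) = 5.93%.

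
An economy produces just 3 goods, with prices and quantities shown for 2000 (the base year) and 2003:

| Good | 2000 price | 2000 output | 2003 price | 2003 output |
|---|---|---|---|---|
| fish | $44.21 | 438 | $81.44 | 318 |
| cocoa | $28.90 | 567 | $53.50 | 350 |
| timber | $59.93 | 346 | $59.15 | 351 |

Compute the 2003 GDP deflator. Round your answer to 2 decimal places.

144.63

Nominal GDP 2003 = 81.44·318 + 53.50·350 + 59.15·351 = 65384.57.
Real GDP 2003 (at 2000 prices) = 44.21·318 + 28.90·350 + 59.93·351 = 45209.21.
Deflator = Nominal/Real × 100 = 65384.57/45209.21 × 100 = 144.627.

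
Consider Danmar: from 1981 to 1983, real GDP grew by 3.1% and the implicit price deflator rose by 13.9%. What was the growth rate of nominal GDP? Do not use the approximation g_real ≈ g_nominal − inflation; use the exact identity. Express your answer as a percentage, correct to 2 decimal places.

(1 + g_nom) = (1 + g_real)(1 + π) = 1.0310 × 1.1390 = 1.17431.

17.43%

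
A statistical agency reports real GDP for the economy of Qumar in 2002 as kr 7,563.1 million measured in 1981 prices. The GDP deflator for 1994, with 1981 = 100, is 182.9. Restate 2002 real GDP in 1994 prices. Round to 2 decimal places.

kr 13,832.91 million

Real GDP in 1994 prices = Real GDP in 1981 prices × (P_1994/P_1981) = 7563.1 × 1.829 = 13832.91.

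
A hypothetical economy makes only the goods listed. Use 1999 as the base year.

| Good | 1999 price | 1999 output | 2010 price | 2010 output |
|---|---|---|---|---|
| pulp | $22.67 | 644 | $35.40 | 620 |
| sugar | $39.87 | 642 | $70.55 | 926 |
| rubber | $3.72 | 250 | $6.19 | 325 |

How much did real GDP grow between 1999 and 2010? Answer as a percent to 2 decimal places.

26.89%

Real GDP 1999 = Nominal GDP 1999 = 22.67·644 + 39.87·642 + 3.72·250 = 41126.02.
Real GDP 2010 (at 1999 prices) = 22.67·620 + 39.87·926 + 3.72·325 = 52184.02.
Real growth = 52184.02/41126.02 − 1 = 0.2689.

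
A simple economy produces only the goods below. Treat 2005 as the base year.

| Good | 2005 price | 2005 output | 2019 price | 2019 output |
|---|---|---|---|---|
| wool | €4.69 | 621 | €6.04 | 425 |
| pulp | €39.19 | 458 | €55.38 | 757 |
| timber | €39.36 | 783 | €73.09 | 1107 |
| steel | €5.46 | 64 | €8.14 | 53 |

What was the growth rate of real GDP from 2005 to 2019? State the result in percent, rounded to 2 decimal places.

Real GDP 2005 = Nominal GDP 2005 = 4.69·621 + 39.19·458 + 39.36·783 + 5.46·64 = 52029.83.
Real GDP 2019 (at 2005 prices) = 4.69·425 + 39.19·757 + 39.36·1107 + 5.46·53 = 75520.98.
Real growth = 75520.98/52029.83 − 1 = 0.4515.

45.15%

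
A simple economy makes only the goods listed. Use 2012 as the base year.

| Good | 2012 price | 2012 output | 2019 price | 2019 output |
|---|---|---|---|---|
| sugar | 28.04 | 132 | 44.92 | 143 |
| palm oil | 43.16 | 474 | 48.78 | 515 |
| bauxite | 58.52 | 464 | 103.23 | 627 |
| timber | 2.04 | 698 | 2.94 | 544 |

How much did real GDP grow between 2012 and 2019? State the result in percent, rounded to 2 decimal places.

Real GDP 2012 = Nominal GDP 2012 = 28.04·132 + 43.16·474 + 58.52·464 + 2.04·698 = 52736.32.
Real GDP 2019 (at 2012 prices) = 28.04·143 + 43.16·515 + 58.52·627 + 2.04·544 = 64038.92.
Real growth = 64038.92/52736.32 − 1 = 0.2143.

21.43%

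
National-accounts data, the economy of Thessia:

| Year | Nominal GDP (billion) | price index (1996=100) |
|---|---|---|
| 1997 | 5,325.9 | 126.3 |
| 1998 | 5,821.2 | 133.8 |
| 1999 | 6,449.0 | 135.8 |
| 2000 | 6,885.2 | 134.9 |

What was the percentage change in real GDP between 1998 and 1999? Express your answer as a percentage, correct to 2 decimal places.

Real GDP 1998 = 5821.2/1.338 = 4350.67.
Real GDP 1999 = 6449.0/1.358 = 4748.90.
Change = 4748.90/4350.67 − 1 = 0.0915.

9.15%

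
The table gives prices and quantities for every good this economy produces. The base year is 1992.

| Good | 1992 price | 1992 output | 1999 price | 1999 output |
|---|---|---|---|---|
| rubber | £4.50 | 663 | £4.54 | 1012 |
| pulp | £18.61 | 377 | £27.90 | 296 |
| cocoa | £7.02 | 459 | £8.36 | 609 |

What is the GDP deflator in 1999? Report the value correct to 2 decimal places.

Nominal GDP 1999 = 4.54·1012 + 27.90·296 + 8.36·609 = 17944.12.
Real GDP 1999 (at 1992 prices) = 4.50·1012 + 18.61·296 + 7.02·609 = 14337.74.
Deflator = Nominal/Real × 100 = 17944.12/14337.74 × 100 = 125.153.

125.15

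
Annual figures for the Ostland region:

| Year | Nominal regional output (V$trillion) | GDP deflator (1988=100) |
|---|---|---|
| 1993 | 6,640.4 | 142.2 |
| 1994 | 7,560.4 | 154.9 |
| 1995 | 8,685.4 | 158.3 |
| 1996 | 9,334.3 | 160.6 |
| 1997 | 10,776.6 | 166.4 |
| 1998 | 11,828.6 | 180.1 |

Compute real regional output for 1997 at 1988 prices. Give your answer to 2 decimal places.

V$6,476.32 trillion

Real regional output 1997 = 10776.6 / 1.664 = 6476.32.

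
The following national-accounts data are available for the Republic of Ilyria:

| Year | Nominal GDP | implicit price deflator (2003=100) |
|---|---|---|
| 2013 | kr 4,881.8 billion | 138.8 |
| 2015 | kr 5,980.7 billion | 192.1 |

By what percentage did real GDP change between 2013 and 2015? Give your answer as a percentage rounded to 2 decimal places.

Deflate each year: 2013 → 4881.8/1.388 = 3517.15; 2015 → 5980.7/1.921 = 3113.33.
So real GDP changed by 3113.33/3517.15 − 1 = -0.1148, i.e. -11.48%.

-11.48%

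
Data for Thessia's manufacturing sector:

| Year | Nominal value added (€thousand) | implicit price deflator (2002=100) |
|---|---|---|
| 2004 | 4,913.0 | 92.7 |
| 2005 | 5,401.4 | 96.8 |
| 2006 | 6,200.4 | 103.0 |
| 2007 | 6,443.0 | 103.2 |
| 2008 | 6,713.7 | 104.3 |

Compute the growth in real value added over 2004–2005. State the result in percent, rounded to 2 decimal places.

5.28%

Real value added 2004 = 4913.0/0.927 = 5299.89.
Real value added 2005 = 5401.4/0.968 = 5579.96.
Change = 5579.96/5299.89 − 1 = 0.0528.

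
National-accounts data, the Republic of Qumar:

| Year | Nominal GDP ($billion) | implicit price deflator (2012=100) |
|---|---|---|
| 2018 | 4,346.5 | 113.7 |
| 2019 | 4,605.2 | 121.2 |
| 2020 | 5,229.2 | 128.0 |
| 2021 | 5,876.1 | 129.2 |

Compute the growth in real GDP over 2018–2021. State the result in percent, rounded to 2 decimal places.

Real GDP 2018 = 4346.5/1.137 = 3822.78.
Real GDP 2021 = 5876.1/1.292 = 4548.07.
Change = 4548.07/3822.78 − 1 = 0.1897.

18.97%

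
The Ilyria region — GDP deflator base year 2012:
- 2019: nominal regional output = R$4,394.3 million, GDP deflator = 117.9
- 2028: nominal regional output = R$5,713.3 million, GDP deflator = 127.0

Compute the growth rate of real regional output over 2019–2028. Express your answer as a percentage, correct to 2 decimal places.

20.70%

Deflate each year: 2019 → 4394.3/1.179 = 3727.14; 2028 → 5713.3/1.270 = 4498.66.
So real regional output changed by 4498.66/3727.14 − 1 = 0.2070, i.e. 20.70%.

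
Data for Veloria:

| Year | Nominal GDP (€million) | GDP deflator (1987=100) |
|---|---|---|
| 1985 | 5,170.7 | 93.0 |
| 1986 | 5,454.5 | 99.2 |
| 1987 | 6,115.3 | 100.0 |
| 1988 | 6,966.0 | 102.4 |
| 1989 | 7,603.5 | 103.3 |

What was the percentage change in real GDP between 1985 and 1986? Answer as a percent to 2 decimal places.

Real GDP 1985 = 5170.7/0.930 = 5559.89.
Real GDP 1986 = 5454.5/0.992 = 5498.49.
Change = 5498.49/5559.89 − 1 = -0.0110.

-1.10%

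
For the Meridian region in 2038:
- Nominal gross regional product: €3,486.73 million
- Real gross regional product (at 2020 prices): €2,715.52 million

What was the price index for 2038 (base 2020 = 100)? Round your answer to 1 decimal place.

price index = (Nominal / Real) × 100 = 3486.73 / 2715.52 × 100 = 128.40.

128.4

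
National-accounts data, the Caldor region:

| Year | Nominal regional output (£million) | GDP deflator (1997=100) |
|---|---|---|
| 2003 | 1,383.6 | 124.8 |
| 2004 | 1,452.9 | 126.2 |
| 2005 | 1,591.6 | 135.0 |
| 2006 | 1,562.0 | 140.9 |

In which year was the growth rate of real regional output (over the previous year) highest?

2004: real = 1452.9/1.262 = 1151.27; growth vs 2003 (1108.65) = 3.84%.
2005: real = 1591.6/1.350 = 1178.96; growth vs 2004 (1151.27) = 2.41%.
2006: real = 1562.0/1.409 = 1108.59; growth vs 2005 (1178.96) = -5.97%.

2004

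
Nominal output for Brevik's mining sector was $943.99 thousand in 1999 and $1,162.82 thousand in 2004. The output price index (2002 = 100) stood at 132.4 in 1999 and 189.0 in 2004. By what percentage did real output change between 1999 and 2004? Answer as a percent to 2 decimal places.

Deflate each year: 1999 → 943.99/1.324 = 712.98; 2004 → 1162.82/1.890 = 615.25.
So real output changed by 615.25/712.98 − 1 = -0.1371, i.e. -13.71%.

-13.71%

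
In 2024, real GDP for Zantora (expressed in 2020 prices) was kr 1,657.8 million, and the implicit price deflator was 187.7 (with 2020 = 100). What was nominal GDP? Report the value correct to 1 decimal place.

kr 3,111.7 million

Nominal GDP = Real × (implicit price deflator/100) = 1657.8 × 1.877 = 3111.69.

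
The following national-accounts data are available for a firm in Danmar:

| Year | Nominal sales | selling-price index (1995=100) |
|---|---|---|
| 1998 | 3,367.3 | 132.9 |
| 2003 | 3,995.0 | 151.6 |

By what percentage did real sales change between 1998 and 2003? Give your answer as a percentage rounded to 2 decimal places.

4.01%

Deflate each year: 1998 → 3367.3/1.329 = 2533.71; 2003 → 3995.0/1.516 = 2635.22.
So real sales changed by 2635.22/2533.71 − 1 = 0.0401, i.e. 4.01%.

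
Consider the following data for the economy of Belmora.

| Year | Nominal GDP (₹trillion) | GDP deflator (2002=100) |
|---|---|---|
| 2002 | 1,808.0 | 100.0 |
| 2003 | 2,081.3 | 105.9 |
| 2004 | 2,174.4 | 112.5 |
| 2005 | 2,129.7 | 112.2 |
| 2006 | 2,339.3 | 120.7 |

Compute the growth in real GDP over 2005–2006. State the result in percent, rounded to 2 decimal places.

2.11%

Real GDP 2005 = 2129.7/1.122 = 1898.13.
Real GDP 2006 = 2339.3/1.207 = 1938.11.
Change = 1938.11/1898.13 − 1 = 0.0211.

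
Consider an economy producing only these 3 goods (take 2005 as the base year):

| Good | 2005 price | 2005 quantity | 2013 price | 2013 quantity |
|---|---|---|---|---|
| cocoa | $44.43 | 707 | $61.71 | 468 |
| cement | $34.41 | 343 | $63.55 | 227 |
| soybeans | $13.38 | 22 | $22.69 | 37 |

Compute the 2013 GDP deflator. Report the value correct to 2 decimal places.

Nominal GDP 2013 = 61.71·468 + 63.55·227 + 22.69·37 = 44145.66.
Real GDP 2013 (at 2005 prices) = 44.43·468 + 34.41·227 + 13.38·37 = 29099.37.
Deflator = Nominal/Real × 100 = 44145.66/29099.37 × 100 = 151.707.

151.71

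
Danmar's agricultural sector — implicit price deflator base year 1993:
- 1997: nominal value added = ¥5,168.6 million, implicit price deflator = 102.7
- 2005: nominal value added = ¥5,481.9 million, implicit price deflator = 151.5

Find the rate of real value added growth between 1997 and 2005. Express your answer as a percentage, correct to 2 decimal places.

Real value added 1997 = 5168.6 / 1.027 = 5032.72.
Real value added 2005 = 5481.9 / 1.515 = 3618.42.
Real growth = 3618.42 / 5032.72 − 1 = -0.2810.

-28.10%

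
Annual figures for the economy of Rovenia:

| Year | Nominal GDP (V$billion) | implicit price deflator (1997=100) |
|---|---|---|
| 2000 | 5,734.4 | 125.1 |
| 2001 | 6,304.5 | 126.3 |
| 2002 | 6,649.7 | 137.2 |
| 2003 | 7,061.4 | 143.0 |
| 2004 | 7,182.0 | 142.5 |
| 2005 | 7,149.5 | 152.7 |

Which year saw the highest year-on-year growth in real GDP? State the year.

2001: real = 6304.5/1.263 = 4991.69; growth vs 2000 (4583.85) = 8.90%.
2002: real = 6649.7/1.372 = 4846.72; growth vs 2001 (4991.69) = -2.90%.
2003: real = 7061.4/1.430 = 4938.04; growth vs 2002 (4846.72) = 1.88%.
2004: real = 7182.0/1.425 = 5040.00; growth vs 2003 (4938.04) = 2.06%.
2005: real = 7149.5/1.527 = 4682.06; growth vs 2004 (5040.00) = -7.10%.

2001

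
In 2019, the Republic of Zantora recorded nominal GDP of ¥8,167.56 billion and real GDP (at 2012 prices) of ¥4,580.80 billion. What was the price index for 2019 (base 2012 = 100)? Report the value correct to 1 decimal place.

178.3

price index = (Nominal / Real) × 100 = 8167.56 / 4580.80 × 100 = 178.30.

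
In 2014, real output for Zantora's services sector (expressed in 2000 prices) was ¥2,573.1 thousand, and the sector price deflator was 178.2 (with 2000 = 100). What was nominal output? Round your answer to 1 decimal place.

¥4,585.3 thousand

Nominal output = Real × (sector price deflator/100) = 2573.1 × 1.782 = 4585.26.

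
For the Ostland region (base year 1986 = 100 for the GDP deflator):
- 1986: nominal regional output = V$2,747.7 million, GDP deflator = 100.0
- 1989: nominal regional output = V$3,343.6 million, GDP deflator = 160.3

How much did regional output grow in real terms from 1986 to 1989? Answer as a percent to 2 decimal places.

-24.09%

Real regional output 1986 = 2747.7 / 1.000 = 2747.70.
Real regional output 1989 = 3343.6 / 1.603 = 2085.84.
Real growth = 2085.84 / 2747.70 − 1 = -0.2409.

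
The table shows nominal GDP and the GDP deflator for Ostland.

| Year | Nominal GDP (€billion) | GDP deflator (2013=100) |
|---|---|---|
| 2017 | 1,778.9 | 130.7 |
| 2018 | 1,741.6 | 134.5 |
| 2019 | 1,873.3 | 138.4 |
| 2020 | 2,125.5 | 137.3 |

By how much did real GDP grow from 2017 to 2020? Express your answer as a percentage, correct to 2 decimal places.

13.74%

Real GDP 2017 = 1778.9/1.307 = 1361.06.
Real GDP 2020 = 2125.5/1.373 = 1548.07.
Change = 1548.07/1361.06 − 1 = 0.1374.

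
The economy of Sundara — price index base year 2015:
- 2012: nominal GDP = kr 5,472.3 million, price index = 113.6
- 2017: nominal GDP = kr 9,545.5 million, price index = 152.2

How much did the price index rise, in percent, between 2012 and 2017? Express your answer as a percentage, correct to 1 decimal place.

Price-level change = 152.2 / 113.6 − 1 = 0.3398.

34.0%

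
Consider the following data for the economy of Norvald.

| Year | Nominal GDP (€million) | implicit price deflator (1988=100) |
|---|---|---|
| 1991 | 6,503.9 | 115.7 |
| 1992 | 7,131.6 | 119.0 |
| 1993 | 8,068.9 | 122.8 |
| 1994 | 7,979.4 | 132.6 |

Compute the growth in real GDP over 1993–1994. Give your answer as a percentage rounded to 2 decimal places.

-8.42%

Real GDP 1993 = 8068.9/1.228 = 6570.77.
Real GDP 1994 = 7979.4/1.326 = 6017.65.
Change = 6017.65/6570.77 − 1 = -0.0842.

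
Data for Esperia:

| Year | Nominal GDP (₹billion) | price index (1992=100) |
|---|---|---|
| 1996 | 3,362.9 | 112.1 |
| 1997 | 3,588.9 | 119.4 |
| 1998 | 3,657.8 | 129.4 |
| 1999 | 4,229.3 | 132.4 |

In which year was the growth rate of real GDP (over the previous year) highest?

1999

1997: real = 3588.9/1.194 = 3005.78; growth vs 1996 (2999.91) = 0.20%.
1998: real = 3657.8/1.294 = 2826.74; growth vs 1997 (3005.78) = -5.96%.
1999: real = 4229.3/1.324 = 3194.34; growth vs 1998 (2826.74) = 13.00%.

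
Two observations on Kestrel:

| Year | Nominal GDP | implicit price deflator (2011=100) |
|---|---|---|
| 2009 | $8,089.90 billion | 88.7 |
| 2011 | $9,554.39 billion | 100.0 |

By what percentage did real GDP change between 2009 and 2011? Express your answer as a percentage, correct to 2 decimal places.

Deflate each year: 2009 → 8089.90/0.887 = 9120.52; 2011 → 9554.39/1.000 = 9554.39.
So real GDP changed by 9554.39/9120.52 − 1 = 0.0476, i.e. 4.76%.

4.76%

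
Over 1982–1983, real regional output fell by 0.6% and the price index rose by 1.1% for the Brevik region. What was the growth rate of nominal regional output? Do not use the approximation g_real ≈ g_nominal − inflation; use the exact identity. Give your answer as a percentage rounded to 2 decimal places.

(1 + g_nom) = (1 + g_real)(1 + π) = 0.9940 × 1.0110 = 1.00493.

0.49%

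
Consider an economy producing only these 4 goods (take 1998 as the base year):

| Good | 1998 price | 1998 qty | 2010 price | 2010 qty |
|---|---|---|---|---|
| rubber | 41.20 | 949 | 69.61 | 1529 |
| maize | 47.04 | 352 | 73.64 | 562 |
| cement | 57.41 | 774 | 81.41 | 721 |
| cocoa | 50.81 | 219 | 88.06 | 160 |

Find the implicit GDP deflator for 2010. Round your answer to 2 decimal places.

Nominal GDP 2010 = 69.61·1529 + 73.64·562 + 81.41·721 + 88.06·160 = 220605.58.
Real GDP 2010 (at 1998 prices) = 41.20·1529 + 47.04·562 + 57.41·721 + 50.81·160 = 138953.49.
Deflator = Nominal/Real × 100 = 220605.58/138953.49 × 100 = 158.762.

158.76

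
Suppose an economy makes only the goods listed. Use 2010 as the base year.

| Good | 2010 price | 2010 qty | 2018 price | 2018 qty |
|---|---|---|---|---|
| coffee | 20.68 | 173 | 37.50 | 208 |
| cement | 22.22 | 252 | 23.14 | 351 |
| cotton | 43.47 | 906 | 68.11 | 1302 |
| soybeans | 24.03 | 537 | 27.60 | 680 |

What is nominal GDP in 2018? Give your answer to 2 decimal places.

Nominal GDP 2018 = Σ (p_2018 × q_2018) = 37.50·208 + 23.14·351 + 68.11·1302 + 27.60·680 = 123369.36.

123369.36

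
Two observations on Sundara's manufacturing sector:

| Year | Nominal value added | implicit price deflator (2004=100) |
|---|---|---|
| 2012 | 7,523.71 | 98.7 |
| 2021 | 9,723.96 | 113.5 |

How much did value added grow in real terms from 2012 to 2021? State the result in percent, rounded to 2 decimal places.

Real value added 2012 = 7523.71 / 0.987 = 7622.81.
Real value added 2021 = 9723.96 / 1.135 = 8567.37.
Real growth = 8567.37 / 7622.81 − 1 = 0.1239.

12.39%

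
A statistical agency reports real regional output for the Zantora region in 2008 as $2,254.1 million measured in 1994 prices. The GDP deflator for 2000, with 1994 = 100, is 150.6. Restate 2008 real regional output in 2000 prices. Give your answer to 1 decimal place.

Real regional output in 2000 prices = Real regional output in 1994 prices × (P_2000/P_1994) = 2254.1 × 1.506 = 3394.67.

$3,394.7 million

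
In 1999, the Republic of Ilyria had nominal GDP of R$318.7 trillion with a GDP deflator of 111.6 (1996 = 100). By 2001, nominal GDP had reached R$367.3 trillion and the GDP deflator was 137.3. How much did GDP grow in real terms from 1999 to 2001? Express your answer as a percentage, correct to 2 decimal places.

Deflate each year: 1999 → 318.7/1.116 = 285.57; 2001 → 367.3/1.373 = 267.52.
So real GDP changed by 267.52/285.57 − 1 = -0.0632, i.e. -6.32%.

-6.32%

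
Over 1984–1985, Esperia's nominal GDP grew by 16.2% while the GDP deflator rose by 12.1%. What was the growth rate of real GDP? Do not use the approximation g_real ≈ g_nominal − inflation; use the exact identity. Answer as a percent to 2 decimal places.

(1 + g_nom) = (1 + g_real)(1 + π), so g_real = 1.1620 / 1.1210 − 1 = 0.03657.

3.66%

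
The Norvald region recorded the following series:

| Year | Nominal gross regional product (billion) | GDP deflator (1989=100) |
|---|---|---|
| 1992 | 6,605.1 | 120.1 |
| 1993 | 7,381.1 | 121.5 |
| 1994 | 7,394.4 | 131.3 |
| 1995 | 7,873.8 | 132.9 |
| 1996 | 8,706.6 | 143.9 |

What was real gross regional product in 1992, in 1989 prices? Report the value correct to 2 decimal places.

5,499.67 billion

Real gross regional product 1992 = 6605.1 / 1.201 = 5499.67.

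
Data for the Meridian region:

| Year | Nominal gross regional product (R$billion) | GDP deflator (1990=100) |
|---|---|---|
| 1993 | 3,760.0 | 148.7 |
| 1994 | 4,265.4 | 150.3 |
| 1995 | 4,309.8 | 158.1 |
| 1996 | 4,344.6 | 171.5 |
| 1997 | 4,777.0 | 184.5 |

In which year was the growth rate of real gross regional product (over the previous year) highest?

1994: real = 4265.4/1.503 = 2837.92; growth vs 1993 (2528.58) = 12.23%.
1995: real = 4309.8/1.581 = 2726.00; growth vs 1994 (2837.92) = -3.94%.
1996: real = 4344.6/1.715 = 2533.29; growth vs 1995 (2726.00) = -7.07%.
1997: real = 4777.0/1.845 = 2589.16; growth vs 1996 (2533.29) = 2.21%.

1994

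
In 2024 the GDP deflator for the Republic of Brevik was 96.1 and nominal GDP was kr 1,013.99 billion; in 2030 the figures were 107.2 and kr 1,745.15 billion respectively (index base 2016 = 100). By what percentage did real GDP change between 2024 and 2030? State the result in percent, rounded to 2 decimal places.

Real GDP 2024 = 1013.99 / 0.961 = 1055.14.
Real GDP 2030 = 1745.15 / 1.072 = 1627.94.
Real growth = 1627.94 / 1055.14 − 1 = 0.5429.

54.29%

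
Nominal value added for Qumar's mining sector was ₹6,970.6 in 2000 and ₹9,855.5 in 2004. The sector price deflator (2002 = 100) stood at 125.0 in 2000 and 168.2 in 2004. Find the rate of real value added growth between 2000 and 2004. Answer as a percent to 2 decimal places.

5.07%

Real value added 2000 = 6970.6 / 1.250 = 5576.48.
Real value added 2004 = 9855.5 / 1.682 = 5859.39.
Real growth = 5859.39 / 5576.48 − 1 = 0.0507.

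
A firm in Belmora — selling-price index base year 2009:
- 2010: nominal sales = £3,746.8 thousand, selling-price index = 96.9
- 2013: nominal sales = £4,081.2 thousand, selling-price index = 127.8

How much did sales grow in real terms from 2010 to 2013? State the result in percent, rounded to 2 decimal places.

Deflate each year: 2010 → 3746.8/0.969 = 3866.67; 2013 → 4081.2/1.278 = 3193.43.
So real sales changed by 3193.43/3866.67 − 1 = -0.1741, i.e. -17.41%.

-17.41%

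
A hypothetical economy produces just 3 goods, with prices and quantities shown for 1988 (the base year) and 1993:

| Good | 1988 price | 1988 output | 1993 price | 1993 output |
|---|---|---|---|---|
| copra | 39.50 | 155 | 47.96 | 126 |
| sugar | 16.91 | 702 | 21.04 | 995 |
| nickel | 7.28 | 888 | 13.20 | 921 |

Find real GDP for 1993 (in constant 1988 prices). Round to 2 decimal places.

28507.33

Real GDP 1993 = Σ (p_1988 × q_1993) = 39.50·126 + 16.91·995 + 7.28·921 = 28507.33.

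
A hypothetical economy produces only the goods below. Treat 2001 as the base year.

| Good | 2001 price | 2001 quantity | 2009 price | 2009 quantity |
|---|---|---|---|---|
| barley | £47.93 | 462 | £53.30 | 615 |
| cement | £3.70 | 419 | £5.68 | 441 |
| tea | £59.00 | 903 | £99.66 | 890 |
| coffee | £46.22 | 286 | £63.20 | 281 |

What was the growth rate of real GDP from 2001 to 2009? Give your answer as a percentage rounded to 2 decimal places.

7.11%

Real GDP 2001 = Nominal GDP 2001 = 47.93·462 + 3.70·419 + 59.00·903 + 46.22·286 = 90189.88.
Real GDP 2009 (at 2001 prices) = 47.93·615 + 3.70·441 + 59.00·890 + 46.22·281 = 96606.47.
Real growth = 96606.47/90189.88 − 1 = 0.0711.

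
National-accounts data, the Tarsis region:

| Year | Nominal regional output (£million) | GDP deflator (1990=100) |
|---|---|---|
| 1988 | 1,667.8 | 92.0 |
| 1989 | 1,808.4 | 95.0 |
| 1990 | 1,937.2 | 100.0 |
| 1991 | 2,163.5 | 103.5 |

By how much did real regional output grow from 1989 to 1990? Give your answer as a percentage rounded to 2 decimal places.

Real regional output 1989 = 1808.4/0.950 = 1903.58.
Real regional output 1990 = 1937.2/1.000 = 1937.20.
Change = 1937.20/1903.58 − 1 = 0.0177.

1.77%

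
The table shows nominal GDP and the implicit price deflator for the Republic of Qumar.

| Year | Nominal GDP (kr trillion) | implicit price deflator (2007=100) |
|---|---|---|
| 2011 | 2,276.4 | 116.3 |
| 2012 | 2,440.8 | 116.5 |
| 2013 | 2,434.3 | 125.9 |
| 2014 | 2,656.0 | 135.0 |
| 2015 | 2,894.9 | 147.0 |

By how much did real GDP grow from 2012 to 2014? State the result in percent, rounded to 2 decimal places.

-6.10%

Real GDP 2012 = 2440.8/1.165 = 2095.11.
Real GDP 2014 = 2656.0/1.350 = 1967.41.
Change = 1967.41/2095.11 − 1 = -0.0610.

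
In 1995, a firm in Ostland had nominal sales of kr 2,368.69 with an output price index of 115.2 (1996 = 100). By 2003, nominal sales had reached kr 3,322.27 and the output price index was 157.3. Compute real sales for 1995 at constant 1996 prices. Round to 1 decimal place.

kr 2,056.2

Real sales = Nominal / (output price index/100) = 2368.69 / 1.152 = 2056.15.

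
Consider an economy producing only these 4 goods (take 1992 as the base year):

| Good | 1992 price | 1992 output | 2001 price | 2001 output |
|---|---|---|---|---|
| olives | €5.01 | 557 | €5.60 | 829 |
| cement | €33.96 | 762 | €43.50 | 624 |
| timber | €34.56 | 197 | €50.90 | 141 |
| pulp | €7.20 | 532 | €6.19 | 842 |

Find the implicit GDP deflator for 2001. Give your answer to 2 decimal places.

Nominal GDP 2001 = 5.60·829 + 43.50·624 + 50.90·141 + 6.19·842 = 44175.28.
Real GDP 2001 (at 1992 prices) = 5.01·829 + 33.96·624 + 34.56·141 + 7.20·842 = 36279.69.
Deflator = Nominal/Real × 100 = 44175.28/36279.69 × 100 = 121.763.

121.76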